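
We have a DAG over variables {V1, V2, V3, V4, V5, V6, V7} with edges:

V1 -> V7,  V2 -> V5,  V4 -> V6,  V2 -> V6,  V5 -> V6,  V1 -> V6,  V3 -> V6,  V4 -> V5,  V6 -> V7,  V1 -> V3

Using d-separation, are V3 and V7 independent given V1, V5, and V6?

Yes

Enumerating the 4 paths from V3 to V7 and testing each for blocking by {V1, V5, V6}:
Path 1: V3 → V6 ← V1 → V7
  V1 is a fork here and V1 is conditioned on, so the path is blocked at V1.
Path 2: V3 → V6 → V7
  V6 is a chain here and V6 is conditioned on, so the path is blocked at V6.
Path 3: V3 ← V1 → V6 → V7
  V1 is a fork here and V1 is conditioned on, so the path is blocked at V1.
Path 4: V3 ← V1 → V7
  V1 is a fork here and V1 is conditioned on, so the path is blocked at V1.
All paths are blocked; V3 ⊥ V7 | {V1, V5, V6} holds.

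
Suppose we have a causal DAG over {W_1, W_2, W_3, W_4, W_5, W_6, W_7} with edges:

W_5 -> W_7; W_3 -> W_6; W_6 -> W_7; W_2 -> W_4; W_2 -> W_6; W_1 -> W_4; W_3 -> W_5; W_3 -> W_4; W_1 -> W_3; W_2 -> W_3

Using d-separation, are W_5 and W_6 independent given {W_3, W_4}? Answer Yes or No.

5 paths connect W_5 and W_6; each must be blocked for d-separation to hold:
  1. W_5 ← W_3 ← W_1 → W_4 ← W_2 → W_6 — W_3:chain[blocks]; W_1:fork[open]; W_4:collider[open]; W_2:fork[open] ⇒ blocked
  2. W_5 ← W_3 → W_4 ← W_2 → W_6 — W_3:fork[blocks]; W_4:collider[open]; W_2:fork[open] ⇒ blocked
  3. W_5 ← W_3 ← W_2 → W_6 — W_3:chain[blocks]; W_2:fork[open] ⇒ blocked
  4. W_5 ← W_3 → W_6 — W_3:fork[blocks] ⇒ blocked
  5. W_5 → W_7 ← W_6 — W_7:collider[blocks] ⇒ blocked
All paths are blocked; W_5 ⊥ W_6 | {W_3, W_4} holds.

Yes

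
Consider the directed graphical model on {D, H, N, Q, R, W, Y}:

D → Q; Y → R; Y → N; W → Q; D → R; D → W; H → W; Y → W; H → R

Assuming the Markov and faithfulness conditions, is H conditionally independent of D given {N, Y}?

We examine all 6 paths between H and D:
Path 1: H → W ← D
  W is a collider here and neither W nor any of its descendants is conditioned on, so the collider stays closed — the path is blocked at W.
Path 2: H → W → Q ← D
  Q is a collider here and neither Q nor any of its descendants is conditioned on, so the collider stays closed — the path is blocked at Q.
Path 3: H → W ← Y → R ← D
  W is a collider here and neither W nor any of its descendants is conditioned on, so the collider stays closed — the path is blocked at W.
Path 4: H → R ← D
  R is a collider here and neither R nor any of its descendants is conditioned on, so the collider stays closed — the path is blocked at R.
Path 5: H → R ← Y → W ← D
  R is a collider here and neither R nor any of its descendants is conditioned on, so the collider stays closed — the path is blocked at R.
Path 6: H → R ← Y → W → Q ← D
  R is a collider here and neither R nor any of its descendants is conditioned on, so the collider stays closed — the path is blocked at R.
Every path is blocked, so H and D are d-separated given {N, Y}.

Yes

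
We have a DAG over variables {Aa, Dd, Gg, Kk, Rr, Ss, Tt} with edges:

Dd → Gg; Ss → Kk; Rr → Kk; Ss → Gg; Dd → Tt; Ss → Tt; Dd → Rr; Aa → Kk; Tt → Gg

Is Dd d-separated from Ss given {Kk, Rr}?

5 paths connect Dd and Ss; each must be blocked for d-separation to hold:
  1. Dd → Rr → Kk ← Ss — Rr:chain[blocks]; Kk:collider[open] ⇒ blocked
  2. Dd → Gg ← Ss — Gg:collider[blocks] ⇒ blocked
  3. Dd → Gg ← Tt ← Ss — Gg:collider[blocks]; Tt:chain[open] ⇒ blocked
  4. Dd → Tt ← Ss — Tt:collider[blocks] ⇒ blocked
  5. Dd → Tt → Gg ← Ss — Tt:chain[open]; Gg:collider[blocks] ⇒ blocked
Since every path is blocked, d-separation holds.

Yes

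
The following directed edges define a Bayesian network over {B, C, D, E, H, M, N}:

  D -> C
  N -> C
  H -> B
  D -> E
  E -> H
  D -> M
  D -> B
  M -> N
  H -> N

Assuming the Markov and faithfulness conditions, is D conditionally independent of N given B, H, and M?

Yes — D and N are d-separated given {B, H, M}.

We examine all 4 paths between D and N:
Path 1: D → M → N
  M is a chain here and M is conditioned on, so the path is blocked at M.
Path 2: D → C ← N
  C is a collider here and neither C nor any of its descendants is conditioned on, so the collider stays closed — the path is blocked at C.
Path 3: D → B ← H → N
  H is a fork here and H is conditioned on, so the path is blocked at H.
Path 4: D → E → H → N
  H is a chain here and H is conditioned on, so the path is blocked at H.
Since every path is blocked, d-separation holds.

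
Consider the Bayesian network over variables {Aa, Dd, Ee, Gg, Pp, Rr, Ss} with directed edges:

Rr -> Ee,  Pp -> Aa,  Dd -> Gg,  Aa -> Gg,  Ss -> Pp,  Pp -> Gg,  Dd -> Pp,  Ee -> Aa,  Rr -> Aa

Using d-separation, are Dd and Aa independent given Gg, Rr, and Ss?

No — Dd and Aa are not d-separated given {Gg, Rr, Ss}.

We examine all 4 paths between Dd and Aa:
Path 1: Dd → Pp → Aa
  Pp is a chain and Pp is not conditioned on — no node blocks this path, so it is active.
Path 2: Dd → Pp → Gg ← Aa
  Pp is a chain and Pp is not conditioned on; Gg is a collider and Gg is conditioned on, which opens it — no node blocks this path, so it is active.
Path 3: Dd → Gg ← Pp → Aa
  Gg is a collider and Gg is conditioned on, which opens it; Pp is a fork and Pp is not conditioned on — no node blocks this path, so it is active.
Path 4: Dd → Gg ← Aa
  Gg is a collider and Gg is conditioned on, which opens it — no node blocks this path, so it is active.
Since the path Dd → Pp → Aa is active, Dd and Aa are not d-separated given {Gg, Rr, Ss}.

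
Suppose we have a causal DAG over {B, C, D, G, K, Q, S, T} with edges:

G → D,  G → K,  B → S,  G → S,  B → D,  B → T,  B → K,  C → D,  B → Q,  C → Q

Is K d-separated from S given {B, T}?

We examine all 6 paths between K and S:
Path 1: K ← B → D ← G → S
  B is a fork here and B is conditioned on, so the path is blocked at B.
Path 2: K ← B → Q ← C → D ← G → S
  B is a fork here and B is conditioned on, so the path is blocked at B.
Path 3: K ← B → S
  B is a fork here and B is conditioned on, so the path is blocked at B.
Path 4: K ← G → D ← B → S
  D is a collider here and neither D nor any of its descendants is conditioned on, so the collider stays closed — the path is blocked at D.
Path 5: K ← G → D ← C → Q ← B → S
  D is a collider here and neither D nor any of its descendants is conditioned on, so the collider stays closed — the path is blocked at D.
Path 6: K ← G → S
  G is a fork and G is not conditioned on — no node blocks this path, so it is active.
Since the path K ← G → S is active, K and S are not d-separated given {B, T}.

No — K and S are not d-separated given {B, T}.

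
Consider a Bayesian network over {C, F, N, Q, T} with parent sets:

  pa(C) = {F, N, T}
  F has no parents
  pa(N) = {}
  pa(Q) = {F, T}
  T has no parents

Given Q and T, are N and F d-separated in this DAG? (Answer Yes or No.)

Yes — N and F are d-separated given {Q, T}.

We examine all 2 paths between N and F:
Path 1: N → C ← T → Q ← F
  C is a collider here and neither C nor any of its descendants is conditioned on, so the collider stays closed — the path is blocked at C.
Path 2: N → C ← F
  C is a collider here and neither C nor any of its descendants is conditioned on, so the collider stays closed — the path is blocked at C.
All paths are blocked; N ⊥ F | {Q, T} holds.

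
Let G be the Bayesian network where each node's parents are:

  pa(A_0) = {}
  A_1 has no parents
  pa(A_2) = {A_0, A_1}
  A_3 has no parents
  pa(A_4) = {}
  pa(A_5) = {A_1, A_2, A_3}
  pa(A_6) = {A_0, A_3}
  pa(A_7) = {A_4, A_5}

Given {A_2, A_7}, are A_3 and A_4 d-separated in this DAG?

No — A_3 and A_4 are not d-separated given {A_2, A_7}.

There are 3 undirected paths between A_3 and A_4; checking each against the conditioning set {A_2, A_7}:
  1. A_3 → A_5 → A_7 ← A_4 — A_5:chain[open]; A_7:collider[open] ⇒ active
  2. A_3 → A_6 ← A_0 → A_2 ← A_1 → A_5 → A_7 ← A_4 — A_6:collider[blocks]; A_0:fork[open]; A_2:collider[open]; A_1:fork[open]; A_5:chain[open]; A_7:collider[open] ⇒ blocked
  3. A_3 → A_6 ← A_0 → A_2 → A_5 → A_7 ← A_4 — A_6:collider[blocks]; A_0:fork[open]; A_2:chain[blocks]; A_5:chain[open]; A_7:collider[open] ⇒ blocked
At least one path is unblocked, so d-separation fails.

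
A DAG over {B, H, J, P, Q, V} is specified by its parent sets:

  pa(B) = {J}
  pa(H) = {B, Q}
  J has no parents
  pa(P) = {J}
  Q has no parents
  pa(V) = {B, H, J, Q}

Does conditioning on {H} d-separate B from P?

No — B and P are not d-separated given {H}.

There are 4 undirected paths between B and P; checking each against the conditioning set {H}:
Path 1: B ← J → P
  J is a fork and J is not conditioned on — no node blocks this path, so it is active.
Path 2: B → V ← J → P
  V is a collider here and neither V nor any of its descendants is conditioned on, so the collider stays closed — the path is blocked at V.
Path 3: B → H ← Q → V ← J → P
  V is a collider here and neither V nor any of its descendants is conditioned on, so the collider stays closed — the path is blocked at V.
Path 4: B → H → V ← J → P
  H is a chain here and H is conditioned on, so the path is blocked at H.
Because an active path exists, B and P are not d-separated.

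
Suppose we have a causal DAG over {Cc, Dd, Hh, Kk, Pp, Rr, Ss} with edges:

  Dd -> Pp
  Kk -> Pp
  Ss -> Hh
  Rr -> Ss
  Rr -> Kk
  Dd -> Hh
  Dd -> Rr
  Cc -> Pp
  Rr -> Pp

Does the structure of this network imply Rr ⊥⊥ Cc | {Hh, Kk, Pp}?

No — Rr and Cc are not d-separated given {Hh, Kk, Pp}.

We examine all 4 paths between Rr and Cc:
Path 1: Rr → Ss → Hh ← Dd → Pp ← Cc
  Ss is a chain and Ss is not conditioned on; Hh is a collider and Hh is conditioned on, which opens it; Dd is a fork and Dd is not conditioned on; Pp is a collider and Pp is conditioned on, which opens it — no node blocks this path, so it is active.
Path 2: Rr → Kk → Pp ← Cc
  Kk is a chain here and Kk is conditioned on, so the path is blocked at Kk.
Path 3: Rr ← Dd → Pp ← Cc
  Dd is a fork and Dd is not conditioned on; Pp is a collider and Pp is conditioned on, which opens it — no node blocks this path, so it is active.
Path 4: Rr → Pp ← Cc
  Pp is a collider and Pp is conditioned on, which opens it — no node blocks this path, so it is active.
At least one path is unblocked, so d-separation fails.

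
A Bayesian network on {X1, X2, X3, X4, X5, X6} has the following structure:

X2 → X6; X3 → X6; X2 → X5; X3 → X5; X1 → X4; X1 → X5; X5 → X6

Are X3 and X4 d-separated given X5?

We examine all 3 paths between X3 and X4:
Path 1: X3 → X6 ← X2 → X5 ← X1 → X4
  X6 is a collider here and neither X6 nor any of its descendants is conditioned on, so the collider stays closed — the path is blocked at X6.
Path 2: X3 → X6 ← X5 ← X1 → X4
  X6 is a collider here and neither X6 nor any of its descendants is conditioned on, so the collider stays closed — the path is blocked at X6.
Path 3: X3 → X5 ← X1 → X4
  X5 is a collider and X5 is conditioned on, which opens it; X1 is a fork and X1 is not conditioned on — no node blocks this path, so it is active.
At least one path is unblocked, so d-separation fails.

No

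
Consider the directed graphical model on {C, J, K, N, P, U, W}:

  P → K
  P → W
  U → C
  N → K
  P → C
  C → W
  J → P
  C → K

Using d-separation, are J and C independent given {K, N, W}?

No

There are 3 undirected paths between J and C; checking each against the conditioning set {K, N, W}:
Path 1: J → P → K ← C
  P is a chain and P is not conditioned on; K is a collider and K is conditioned on, which opens it — no node blocks this path, so it is active.
Path 2: J → P → C
  P is a chain and P is not conditioned on — no node blocks this path, so it is active.
Path 3: J → P → W ← C
  P is a chain and P is not conditioned on; W is a collider and W is conditioned on, which opens it — no node blocks this path, so it is active.
Since the path J → P → K ← C is active, J and C are not d-separated given {K, N, W}.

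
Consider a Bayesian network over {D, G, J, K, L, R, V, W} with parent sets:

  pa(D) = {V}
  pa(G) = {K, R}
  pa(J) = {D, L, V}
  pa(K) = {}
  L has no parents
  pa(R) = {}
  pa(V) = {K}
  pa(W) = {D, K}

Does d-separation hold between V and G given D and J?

Enumerating the 3 paths from V to G and testing each for blocking by {D, J}:
Path 1: V → D → W ← K → G
  D is a chain here and D is conditioned on, so the path is blocked at D.
Path 2: V ← K → G
  K is a fork and K is not conditioned on — no node blocks this path, so it is active.
Path 3: V → J ← D → W ← K → G
  D is a fork here and D is conditioned on, so the path is blocked at D.
Since the path V ← K → G is active, V and G are not d-separated given {D, J}.

No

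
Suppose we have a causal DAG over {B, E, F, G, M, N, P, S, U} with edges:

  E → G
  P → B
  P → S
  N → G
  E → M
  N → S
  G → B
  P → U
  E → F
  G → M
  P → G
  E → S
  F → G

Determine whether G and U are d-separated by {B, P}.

6 paths connect G and U; each must be blocked for d-separation to hold:
Path 1: G ← E → S ← P → U
  S is a collider here and neither S nor any of its descendants is conditioned on, so the collider stays closed — the path is blocked at S.
Path 2: G → M ← E → S ← P → U
  M is a collider here and neither M nor any of its descendants is conditioned on, so the collider stays closed — the path is blocked at M.
Path 3: G → B ← P → U
  P is a fork here and P is conditioned on, so the path is blocked at P.
Path 4: G ← F ← E → S ← P → U
  S is a collider here and neither S nor any of its descendants is conditioned on, so the collider stays closed — the path is blocked at S.
Path 5: G ← P → U
  P is a fork here and P is conditioned on, so the path is blocked at P.
Path 6: G ← N → S ← P → U
  S is a collider here and neither S nor any of its descendants is conditioned on, so the collider stays closed — the path is blocked at S.
All paths are blocked; G ⊥ U | {B, P} holds.

Yes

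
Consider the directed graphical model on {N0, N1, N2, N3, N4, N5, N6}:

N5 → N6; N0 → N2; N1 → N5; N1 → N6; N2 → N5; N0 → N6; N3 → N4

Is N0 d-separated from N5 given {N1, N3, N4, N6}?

No

Enumerating the 3 paths from N0 to N5 and testing each for blocking by {N1, N3, N4, N6}:
Path 1: N0 → N6 ← N1 → N5
  N1 is a fork here and N1 is conditioned on, so the path is blocked at N1.
Path 2: N0 → N6 ← N5
  N6 is a collider and N6 is conditioned on, which opens it — no node blocks this path, so it is active.
Path 3: N0 → N2 → N5
  N2 is a chain and N2 is not conditioned on — no node blocks this path, so it is active.
Because an active path exists, N0 and N5 are not d-separated.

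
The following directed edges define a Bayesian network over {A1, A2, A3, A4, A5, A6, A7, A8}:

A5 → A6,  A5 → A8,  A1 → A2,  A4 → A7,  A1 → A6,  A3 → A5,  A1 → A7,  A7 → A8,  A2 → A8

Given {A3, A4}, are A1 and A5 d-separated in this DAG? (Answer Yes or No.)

Enumerating the 3 paths from A1 to A5 and testing each for blocking by {A3, A4}:
Path 1: A1 → A6 ← A5
  A6 is a collider here and neither A6 nor any of its descendants is conditioned on, so the collider stays closed — the path is blocked at A6.
Path 2: A1 → A7 → A8 ← A5
  A8 is a collider here and neither A8 nor any of its descendants is conditioned on, so the collider stays closed — the path is blocked at A8.
Path 3: A1 → A2 → A8 ← A5
  A8 is a collider here and neither A8 nor any of its descendants is conditioned on, so the collider stays closed — the path is blocked at A8.
All paths are blocked; A1 ⊥ A5 | {A3, A4} holds.

Yes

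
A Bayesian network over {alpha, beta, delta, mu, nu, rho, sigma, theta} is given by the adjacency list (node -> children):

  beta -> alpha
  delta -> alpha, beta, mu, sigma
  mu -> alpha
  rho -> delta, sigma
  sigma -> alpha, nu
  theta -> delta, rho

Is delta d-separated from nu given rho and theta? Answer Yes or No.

No

6 paths connect delta and nu; each must be blocked for d-separation to hold:
Path 1: delta → mu → alpha ← sigma → nu
  alpha is a collider here and neither alpha nor any of its descendants is conditioned on, so the collider stays closed — the path is blocked at alpha.
Path 2: delta → beta → alpha ← sigma → nu
  alpha is a collider here and neither alpha nor any of its descendants is conditioned on, so the collider stays closed — the path is blocked at alpha.
Path 3: delta ← rho → sigma → nu
  rho is a fork here and rho is conditioned on, so the path is blocked at rho.
Path 4: delta ← theta → rho → sigma → nu
  theta is a fork here and theta is conditioned on, so the path is blocked at theta.
Path 5: delta → alpha ← sigma → nu
  alpha is a collider here and neither alpha nor any of its descendants is conditioned on, so the collider stays closed — the path is blocked at alpha.
Path 6: delta → sigma → nu
  sigma is a chain and sigma is not conditioned on — no node blocks this path, so it is active.
At least one path is unblocked, so d-separation fails.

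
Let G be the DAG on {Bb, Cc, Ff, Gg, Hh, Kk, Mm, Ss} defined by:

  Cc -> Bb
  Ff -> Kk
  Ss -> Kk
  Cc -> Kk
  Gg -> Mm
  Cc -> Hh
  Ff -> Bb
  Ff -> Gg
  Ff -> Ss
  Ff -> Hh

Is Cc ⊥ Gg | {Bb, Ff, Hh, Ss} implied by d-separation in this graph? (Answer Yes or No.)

Enumerating the 4 paths from Cc to Gg and testing each for blocking by {Bb, Ff, Hh, Ss}:
Path 1: Cc → Bb ← Ff → Gg
  Ff is a fork here and Ff is conditioned on, so the path is blocked at Ff.
Path 2: Cc → Kk ← Ff → Gg
  Kk is a collider here and neither Kk nor any of its descendants is conditioned on, so the collider stays closed — the path is blocked at Kk.
Path 3: Cc → Kk ← Ss ← Ff → Gg
  Kk is a collider here and neither Kk nor any of its descendants is conditioned on, so the collider stays closed — the path is blocked at Kk.
Path 4: Cc → Hh ← Ff → Gg
  Ff is a fork here and Ff is conditioned on, so the path is blocked at Ff.
Every path is blocked, so Cc and Gg are d-separated given {Bb, Ff, Hh, Ss}.

Yes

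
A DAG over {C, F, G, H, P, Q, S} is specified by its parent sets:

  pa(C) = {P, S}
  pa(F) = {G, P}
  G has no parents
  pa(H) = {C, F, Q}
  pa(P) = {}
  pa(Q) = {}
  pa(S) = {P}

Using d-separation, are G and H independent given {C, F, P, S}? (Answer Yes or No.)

Yes

There are 3 undirected paths between G and H; checking each against the conditioning set {C, F, P, S}:
Path 1: G → F ← P → C → H
  P is a fork here and P is conditioned on, so the path is blocked at P.
Path 2: G → F ← P → S → C → H
  P is a fork here and P is conditioned on, so the path is blocked at P.
Path 3: G → F → H
  F is a chain here and F is conditioned on, so the path is blocked at F.
Every path is blocked, so G and H are d-separated given {C, F, P, S}.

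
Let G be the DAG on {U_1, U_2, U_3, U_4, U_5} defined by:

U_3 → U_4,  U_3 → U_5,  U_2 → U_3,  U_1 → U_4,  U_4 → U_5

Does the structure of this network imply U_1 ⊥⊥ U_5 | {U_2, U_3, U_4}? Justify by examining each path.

We examine all 2 paths between U_1 and U_5:
Path 1: U_1 → U_4 ← U_3 → U_5
  U_3 is a fork here and U_3 is conditioned on, so the path is blocked at U_3.
Path 2: U_1 → U_4 → U_5
  U_4 is a chain here and U_4 is conditioned on, so the path is blocked at U_4.
All paths are blocked; U_1 ⊥ U_5 | {U_2, U_3, U_4} holds.

Yes — U_1 and U_5 are d-separated given {U_2, U_3, U_4}.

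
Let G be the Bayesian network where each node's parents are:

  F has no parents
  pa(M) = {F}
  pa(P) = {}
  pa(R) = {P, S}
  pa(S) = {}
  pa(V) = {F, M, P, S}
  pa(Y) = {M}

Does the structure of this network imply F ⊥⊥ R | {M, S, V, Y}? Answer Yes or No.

No — F and R are not d-separated given {M, S, V, Y}.

We examine all 4 paths between F and R:
Path 1: F → V ← P → R
  V is a collider and V is conditioned on, which opens it; P is a fork and P is not conditioned on — no node blocks this path, so it is active.
Path 2: F → V ← S → R
  S is a fork here and S is conditioned on, so the path is blocked at S.
Path 3: F → M → V ← P → R
  M is a chain here and M is conditioned on, so the path is blocked at M.
Path 4: F → M → V ← S → R
  M is a chain here and M is conditioned on, so the path is blocked at M.
Because an active path exists, F and R are not d-separated.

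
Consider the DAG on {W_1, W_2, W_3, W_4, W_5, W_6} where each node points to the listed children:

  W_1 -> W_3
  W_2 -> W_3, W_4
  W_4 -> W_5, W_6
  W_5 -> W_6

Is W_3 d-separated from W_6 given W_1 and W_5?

No

2 paths connect W_3 and W_6; each must be blocked for d-separation to hold:
  1. W_3 ← W_2 → W_4 → W_6 — W_2:fork[open]; W_4:chain[open] ⇒ active
  2. W_3 ← W_2 → W_4 → W_5 → W_6 — W_2:fork[open]; W_4:chain[open]; W_5:chain[blocks] ⇒ blocked
Since the path W_3 ← W_2 → W_4 → W_6 is active, W_3 and W_6 are not d-separated given {W_1, W_5}.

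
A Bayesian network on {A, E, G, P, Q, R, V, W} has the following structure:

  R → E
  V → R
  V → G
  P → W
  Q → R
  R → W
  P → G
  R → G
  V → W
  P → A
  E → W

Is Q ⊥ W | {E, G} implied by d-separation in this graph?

6 paths connect Q and W; each must be blocked for d-separation to hold:
Path 1: Q → R → E → W
  E is a chain here and E is conditioned on, so the path is blocked at E.
Path 2: Q → R → G ← P → W
  R is a chain and R is not conditioned on; G is a collider and G is conditioned on, which opens it; P is a fork and P is not conditioned on — no node blocks this path, so it is active.
Path 3: Q → R → G ← V → W
  R is a chain and R is not conditioned on; G is a collider and G is conditioned on, which opens it; V is a fork and V is not conditioned on — no node blocks this path, so it is active.
Path 4: Q → R → W
  R is a chain and R is not conditioned on — no node blocks this path, so it is active.
Path 5: Q → R ← V → G ← P → W
  R is a collider and its descendant E is conditioned on, which opens it; V is a fork and V is not conditioned on; G is a collider and G is conditioned on, which opens it; P is a fork and P is not conditioned on — no node blocks this path, so it is active.
Path 6: Q → R ← V → W
  R is a collider and its descendant E is conditioned on, which opens it; V is a fork and V is not conditioned on — no node blocks this path, so it is active.
Because an active path exists, Q and W are not d-separated.

No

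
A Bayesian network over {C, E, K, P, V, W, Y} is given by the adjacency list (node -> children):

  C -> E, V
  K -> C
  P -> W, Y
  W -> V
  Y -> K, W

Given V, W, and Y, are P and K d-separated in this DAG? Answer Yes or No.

Yes — P and K are d-separated given {V, W, Y}.

4 paths connect P and K; each must be blocked for d-separation to hold:
  1. P → W → V ← C ← K — W:chain[blocks]; V:collider[open]; C:chain[open] ⇒ blocked
  2. P → W ← Y → K — W:collider[open]; Y:fork[blocks] ⇒ blocked
  3. P → Y → W → V ← C ← K — Y:chain[blocks]; W:chain[blocks]; V:collider[open]; C:chain[open] ⇒ blocked
  4. P → Y → K — Y:chain[blocks] ⇒ blocked
Since every path is blocked, d-separation holds.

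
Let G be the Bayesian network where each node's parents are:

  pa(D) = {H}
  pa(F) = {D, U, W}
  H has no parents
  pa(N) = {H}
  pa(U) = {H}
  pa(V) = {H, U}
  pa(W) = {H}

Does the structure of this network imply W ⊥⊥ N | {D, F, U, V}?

No

There are 4 undirected paths between W and N; checking each against the conditioning set {D, F, U, V}:
Path 1: W ← H → N
  H is a fork and H is not conditioned on — no node blocks this path, so it is active.
Path 2: W → F ← U ← H → N
  U is a chain here and U is conditioned on, so the path is blocked at U.
Path 3: W → F ← U → V ← H → N
  U is a fork here and U is conditioned on, so the path is blocked at U.
Path 4: W → F ← D ← H → N
  D is a chain here and D is conditioned on, so the path is blocked at D.
At least one path is unblocked, so d-separation fails.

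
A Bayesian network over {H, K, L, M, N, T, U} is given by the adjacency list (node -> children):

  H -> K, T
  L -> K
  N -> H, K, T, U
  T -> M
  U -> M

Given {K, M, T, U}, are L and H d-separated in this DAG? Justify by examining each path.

4 paths connect L and H; each must be blocked for d-separation to hold:
  1. L → K ← N → T ← H — K:collider[open]; N:fork[open]; T:collider[open] ⇒ active
  2. L → K ← N → U → M ← T ← H — K:collider[open]; N:fork[open]; U:chain[blocks]; M:collider[open]; T:chain[blocks] ⇒ blocked
  3. L → K ← N → H — K:collider[open]; N:fork[open] ⇒ active
  4. L → K ← H — K:collider[open] ⇒ active
Because an active path exists, L and H are not d-separated.

No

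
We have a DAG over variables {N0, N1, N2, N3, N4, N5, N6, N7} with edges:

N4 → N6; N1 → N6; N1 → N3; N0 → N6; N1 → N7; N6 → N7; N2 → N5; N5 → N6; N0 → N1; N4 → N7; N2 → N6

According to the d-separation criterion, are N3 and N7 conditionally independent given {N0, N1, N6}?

Enumerating the 5 paths from N3 to N7 and testing each for blocking by {N0, N1, N6}:
Path 1: N3 ← N1 ← N0 → N6 ← N4 → N7
  N1 is a chain here and N1 is conditioned on, so the path is blocked at N1.
Path 2: N3 ← N1 ← N0 → N6 → N7
  N1 is a chain here and N1 is conditioned on, so the path is blocked at N1.
Path 3: N3 ← N1 → N7
  N1 is a fork here and N1 is conditioned on, so the path is blocked at N1.
Path 4: N3 ← N1 → N6 ← N4 → N7
  N1 is a fork here and N1 is conditioned on, so the path is blocked at N1.
Path 5: N3 ← N1 → N6 → N7
  N1 is a fork here and N1 is conditioned on, so the path is blocked at N1.
All paths are blocked; N3 ⊥ N7 | {N0, N1, N6} holds.

Yes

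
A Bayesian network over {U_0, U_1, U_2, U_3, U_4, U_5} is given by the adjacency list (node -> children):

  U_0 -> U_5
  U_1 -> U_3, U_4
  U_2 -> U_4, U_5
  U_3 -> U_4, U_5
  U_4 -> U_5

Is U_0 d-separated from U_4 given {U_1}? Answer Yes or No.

Yes — U_0 and U_4 are d-separated given {U_1}.

We examine all 4 paths between U_0 and U_4:
Path 1: U_0 → U_5 ← U_4
  U_5 is a collider here and neither U_5 nor any of its descendants is conditioned on, so the collider stays closed — the path is blocked at U_5.
Path 2: U_0 → U_5 ← U_3 ← U_1 → U_4
  U_5 is a collider here and neither U_5 nor any of its descendants is conditioned on, so the collider stays closed — the path is blocked at U_5.
Path 3: U_0 → U_5 ← U_3 → U_4
  U_5 is a collider here and neither U_5 nor any of its descendants is conditioned on, so the collider stays closed — the path is blocked at U_5.
Path 4: U_0 → U_5 ← U_2 → U_4
  U_5 is a collider here and neither U_5 nor any of its descendants is conditioned on, so the collider stays closed — the path is blocked at U_5.
Every path is blocked, so U_0 and U_4 are d-separated given {U_1}.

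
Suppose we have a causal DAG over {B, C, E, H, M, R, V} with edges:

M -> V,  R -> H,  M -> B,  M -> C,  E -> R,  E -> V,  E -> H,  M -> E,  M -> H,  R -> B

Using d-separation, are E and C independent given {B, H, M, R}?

Yes — E and C are d-separated given {B, H, M, R}.

Enumerating the 6 paths from E to C and testing each for blocking by {B, H, M, R}:
Path 1: E → H ← M → C
  M is a fork here and M is conditioned on, so the path is blocked at M.
Path 2: E → H ← R → B ← M → C
  R is a fork here and R is conditioned on, so the path is blocked at R.
Path 3: E ← M → C
  M is a fork here and M is conditioned on, so the path is blocked at M.
Path 4: E → V ← M → C
  V is a collider here and neither V nor any of its descendants is conditioned on, so the collider stays closed — the path is blocked at V.
Path 5: E → R → H ← M → C
  R is a chain here and R is conditioned on, so the path is blocked at R.
Path 6: E → R → B ← M → C
  R is a chain here and R is conditioned on, so the path is blocked at R.
Every path is blocked, so E and C are d-separated given {B, H, M, R}.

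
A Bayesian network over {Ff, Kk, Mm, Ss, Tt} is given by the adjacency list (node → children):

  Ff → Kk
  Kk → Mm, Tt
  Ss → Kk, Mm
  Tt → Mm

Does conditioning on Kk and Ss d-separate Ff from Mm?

Yes

3 paths connect Ff and Mm; each must be blocked for d-separation to hold:
Path 1: Ff → Kk ← Ss → Mm
  Ss is a fork here and Ss is conditioned on, so the path is blocked at Ss.
Path 2: Ff → Kk → Mm
  Kk is a chain here and Kk is conditioned on, so the path is blocked at Kk.
Path 3: Ff → Kk → Tt → Mm
  Kk is a chain here and Kk is conditioned on, so the path is blocked at Kk.
Every path is blocked, so Ff and Mm are d-separated given {Kk, Ss}.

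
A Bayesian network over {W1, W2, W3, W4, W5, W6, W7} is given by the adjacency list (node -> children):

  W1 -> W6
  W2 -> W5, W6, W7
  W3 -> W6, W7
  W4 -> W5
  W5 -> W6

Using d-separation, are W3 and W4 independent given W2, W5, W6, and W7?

Yes

Enumerating the 4 paths from W3 to W4 and testing each for blocking by {W2, W5, W6, W7}:
  1. W3 → W6 ← W2 → W5 ← W4 — W6:collider[open]; W2:fork[blocks]; W5:collider[open] ⇒ blocked
  2. W3 → W6 ← W5 ← W4 — W6:collider[open]; W5:chain[blocks] ⇒ blocked
  3. W3 → W7 ← W2 → W5 ← W4 — W7:collider[open]; W2:fork[blocks]; W5:collider[open] ⇒ blocked
  4. W3 → W7 ← W2 → W6 ← W5 ← W4 — W7:collider[open]; W2:fork[blocks]; W6:collider[open]; W5:chain[blocks] ⇒ blocked
Every path is blocked, so W3 and W4 are d-separated given {W2, W5, W6, W7}.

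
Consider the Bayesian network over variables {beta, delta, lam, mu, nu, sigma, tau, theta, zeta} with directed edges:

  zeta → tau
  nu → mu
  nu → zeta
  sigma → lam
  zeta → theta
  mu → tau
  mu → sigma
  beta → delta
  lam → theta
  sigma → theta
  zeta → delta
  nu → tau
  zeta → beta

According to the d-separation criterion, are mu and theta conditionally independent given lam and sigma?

We examine all 6 paths between mu and theta:
  1. mu → sigma → theta — sigma:chain[blocks] ⇒ blocked
  2. mu → sigma → lam → theta — sigma:chain[blocks]; lam:chain[blocks] ⇒ blocked
  3. mu ← nu → zeta → theta — nu:fork[open]; zeta:chain[open] ⇒ active
  4. mu ← nu → tau ← zeta → theta — nu:fork[open]; tau:collider[blocks]; zeta:fork[open] ⇒ blocked
  5. mu → tau ← nu → zeta → theta — tau:collider[blocks]; nu:fork[open]; zeta:chain[open] ⇒ blocked
  6. mu → tau ← zeta → theta — tau:collider[blocks]; zeta:fork[open] ⇒ blocked
Because an active path exists, mu and theta are not d-separated.

No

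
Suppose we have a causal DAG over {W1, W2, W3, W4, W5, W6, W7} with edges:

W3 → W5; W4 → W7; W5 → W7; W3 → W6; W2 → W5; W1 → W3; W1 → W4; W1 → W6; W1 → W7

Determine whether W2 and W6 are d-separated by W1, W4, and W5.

No

There are 6 undirected paths between W2 and W6; checking each against the conditioning set {W1, W4, W5}:
  1. W2 → W5 ← W3 ← W1 → W6 — W5:collider[open]; W3:chain[open]; W1:fork[blocks] ⇒ blocked
  2. W2 → W5 ← W3 → W6 — W5:collider[open]; W3:fork[open] ⇒ active
  3. W2 → W5 → W7 ← W1 → W3 → W6 — W5:chain[blocks]; W7:collider[blocks]; W1:fork[blocks]; W3:chain[open] ⇒ blocked
  4. W2 → W5 → W7 ← W1 → W6 — W5:chain[blocks]; W7:collider[blocks]; W1:fork[blocks] ⇒ blocked
  5. W2 → W5 → W7 ← W4 ← W1 → W3 → W6 — W5:chain[blocks]; W7:collider[blocks]; W4:chain[blocks]; W1:fork[blocks]; W3:chain[open] ⇒ blocked
  6. W2 → W5 → W7 ← W4 ← W1 → W6 — W5:chain[blocks]; W7:collider[blocks]; W4:chain[blocks]; W1:fork[blocks] ⇒ blocked
Because an active path exists, W2 and W6 are not d-separated.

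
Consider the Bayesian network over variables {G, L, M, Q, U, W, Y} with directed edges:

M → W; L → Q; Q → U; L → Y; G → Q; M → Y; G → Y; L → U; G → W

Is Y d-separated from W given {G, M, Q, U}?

Yes — Y and W are d-separated given {G, M, Q, U}.

Enumerating the 4 paths from Y to W and testing each for blocking by {G, M, Q, U}:
  1. Y ← L → U ← Q ← G → W — L:fork[open]; U:collider[open]; Q:chain[blocks]; G:fork[blocks] ⇒ blocked
  2. Y ← L → Q ← G → W — L:fork[open]; Q:collider[open]; G:fork[blocks] ⇒ blocked
  3. Y ← M → W — M:fork[blocks] ⇒ blocked
  4. Y ← G → W — G:fork[blocks] ⇒ blocked
All paths are blocked; Y ⊥ W | {G, M, Q, U} holds.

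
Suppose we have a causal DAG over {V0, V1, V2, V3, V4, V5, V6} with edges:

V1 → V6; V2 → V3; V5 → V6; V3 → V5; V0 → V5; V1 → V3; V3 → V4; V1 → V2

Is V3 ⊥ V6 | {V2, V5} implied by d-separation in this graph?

Enumerating the 3 paths from V3 to V6 and testing each for blocking by {V2, V5}:
Path 1: V3 ← V2 ← V1 → V6
  V2 is a chain here and V2 is conditioned on, so the path is blocked at V2.
Path 2: V3 ← V1 → V6
  V1 is a fork and V1 is not conditioned on — no node blocks this path, so it is active.
Path 3: V3 → V5 → V6
  V5 is a chain here and V5 is conditioned on, so the path is blocked at V5.
Because an active path exists, V3 and V6 are not d-separated.

No — V3 and V6 are not d-separated given {V2, V5}.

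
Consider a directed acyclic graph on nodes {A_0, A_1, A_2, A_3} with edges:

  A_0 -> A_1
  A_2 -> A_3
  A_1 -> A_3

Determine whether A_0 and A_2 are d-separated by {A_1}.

Yes — A_0 and A_2 are d-separated given {A_1}.

There is one path between A_0 and A_2:
Path 1: A_0 → A_1 → A_3 ← A_2
  A_1 is a chain here and A_1 is conditioned on, so the path is blocked at A_1.
All paths are blocked; A_0 ⊥ A_2 | {A_1} holds.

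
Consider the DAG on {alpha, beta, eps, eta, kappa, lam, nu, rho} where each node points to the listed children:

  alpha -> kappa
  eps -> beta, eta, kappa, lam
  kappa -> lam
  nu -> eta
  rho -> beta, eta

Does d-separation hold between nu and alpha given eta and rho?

There are 4 undirected paths between nu and alpha; checking each against the conditioning set {eta, rho}:
Path 1: nu → eta ← eps → kappa ← alpha
  kappa is a collider here and neither kappa nor any of its descendants is conditioned on, so the collider stays closed — the path is blocked at kappa.
Path 2: nu → eta ← eps → lam ← kappa ← alpha
  lam is a collider here and neither lam nor any of its descendants is conditioned on, so the collider stays closed — the path is blocked at lam.
Path 3: nu → eta ← rho → beta ← eps → kappa ← alpha
  rho is a fork here and rho is conditioned on, so the path is blocked at rho.
Path 4: nu → eta ← rho → beta ← eps → lam ← kappa ← alpha
  rho is a fork here and rho is conditioned on, so the path is blocked at rho.
Since every path is blocked, d-separation holds.

Yes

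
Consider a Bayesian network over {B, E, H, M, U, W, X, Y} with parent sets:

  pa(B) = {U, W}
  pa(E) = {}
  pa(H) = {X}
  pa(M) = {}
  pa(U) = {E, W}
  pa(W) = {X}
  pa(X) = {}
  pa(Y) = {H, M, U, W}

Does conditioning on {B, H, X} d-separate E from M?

We examine all 5 paths between E and M:
Path 1: E → U → Y ← M
  Y is a collider here and neither Y nor any of its descendants is conditioned on, so the collider stays closed — the path is blocked at Y.
Path 2: E → U → B ← W → Y ← M
  Y is a collider here and neither Y nor any of its descendants is conditioned on, so the collider stays closed — the path is blocked at Y.
Path 3: E → U → B ← W ← X → H → Y ← M
  X is a fork here and X is conditioned on, so the path is blocked at X.
Path 4: E → U ← W → Y ← M
  Y is a collider here and neither Y nor any of its descendants is conditioned on, so the collider stays closed — the path is blocked at Y.
Path 5: E → U ← W ← X → H → Y ← M
  X is a fork here and X is conditioned on, so the path is blocked at X.
Every path is blocked, so E and M are d-separated given {B, H, X}.

Yes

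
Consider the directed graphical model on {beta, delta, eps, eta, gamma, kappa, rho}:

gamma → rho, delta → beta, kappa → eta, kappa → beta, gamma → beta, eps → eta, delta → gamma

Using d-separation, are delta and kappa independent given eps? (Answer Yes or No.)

Yes

2 paths connect delta and kappa; each must be blocked for d-separation to hold:
Path 1: delta → beta ← kappa
  beta is a collider here and neither beta nor any of its descendants is conditioned on, so the collider stays closed — the path is blocked at beta.
Path 2: delta → gamma → beta ← kappa
  beta is a collider here and neither beta nor any of its descendants is conditioned on, so the collider stays closed — the path is blocked at beta.
Every path is blocked, so delta and kappa are d-separated given {eps}.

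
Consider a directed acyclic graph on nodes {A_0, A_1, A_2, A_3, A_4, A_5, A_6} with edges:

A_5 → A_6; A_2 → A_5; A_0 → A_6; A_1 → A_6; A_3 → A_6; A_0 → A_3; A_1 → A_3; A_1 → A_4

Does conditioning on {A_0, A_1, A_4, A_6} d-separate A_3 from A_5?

We examine all 3 paths between A_3 and A_5:
Path 1: A_3 → A_6 ← A_5
  A_6 is a collider and A_6 is conditioned on, which opens it — no node blocks this path, so it is active.
Path 2: A_3 ← A_0 → A_6 ← A_5
  A_0 is a fork here and A_0 is conditioned on, so the path is blocked at A_0.
Path 3: A_3 ← A_1 → A_6 ← A_5
  A_1 is a fork here and A_1 is conditioned on, so the path is blocked at A_1.
Because an active path exists, A_3 and A_5 are not d-separated.

No — A_3 and A_5 are not d-separated given {A_0, A_1, A_4, A_6}.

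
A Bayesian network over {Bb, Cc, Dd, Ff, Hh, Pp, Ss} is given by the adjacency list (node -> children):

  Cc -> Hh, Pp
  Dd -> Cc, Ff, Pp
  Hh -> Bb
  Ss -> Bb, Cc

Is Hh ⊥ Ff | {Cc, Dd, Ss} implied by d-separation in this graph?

Yes

We examine all 4 paths between Hh and Ff:
Path 1: Hh → Bb ← Ss → Cc ← Dd → Ff
  Bb is a collider here and neither Bb nor any of its descendants is conditioned on, so the collider stays closed — the path is blocked at Bb.
Path 2: Hh → Bb ← Ss → Cc → Pp ← Dd → Ff
  Bb is a collider here and neither Bb nor any of its descendants is conditioned on, so the collider stays closed — the path is blocked at Bb.
Path 3: Hh ← Cc ← Dd → Ff
  Cc is a chain here and Cc is conditioned on, so the path is blocked at Cc.
Path 4: Hh ← Cc → Pp ← Dd → Ff
  Cc is a fork here and Cc is conditioned on, so the path is blocked at Cc.
Every path is blocked, so Hh and Ff are d-separated given {Cc, Dd, Ss}.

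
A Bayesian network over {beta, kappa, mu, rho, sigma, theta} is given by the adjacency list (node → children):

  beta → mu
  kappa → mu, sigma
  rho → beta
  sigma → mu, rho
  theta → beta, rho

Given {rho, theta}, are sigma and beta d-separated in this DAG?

Yes

We examine all 4 paths between sigma and beta:
Path 1: sigma → rho → beta
  rho is a chain here and rho is conditioned on, so the path is blocked at rho.
Path 2: sigma → rho ← theta → beta
  theta is a fork here and theta is conditioned on, so the path is blocked at theta.
Path 3: sigma ← kappa → mu ← beta
  mu is a collider here and neither mu nor any of its descendants is conditioned on, so the collider stays closed — the path is blocked at mu.
Path 4: sigma → mu ← beta
  mu is a collider here and neither mu nor any of its descendants is conditioned on, so the collider stays closed — the path is blocked at mu.
All paths are blocked; sigma ⊥ beta | {rho, theta} holds.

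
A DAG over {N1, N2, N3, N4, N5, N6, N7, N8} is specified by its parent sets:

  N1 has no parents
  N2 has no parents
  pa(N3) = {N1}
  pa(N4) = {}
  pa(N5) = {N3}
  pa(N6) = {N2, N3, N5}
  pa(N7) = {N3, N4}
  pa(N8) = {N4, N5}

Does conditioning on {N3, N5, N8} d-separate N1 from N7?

There are 3 undirected paths between N1 and N7; checking each against the conditioning set {N3, N5, N8}:
Path 1: N1 → N3 → N7
  N3 is a chain here and N3 is conditioned on, so the path is blocked at N3.
Path 2: N1 → N3 → N5 → N8 ← N4 → N7
  N3 is a chain here and N3 is conditioned on, so the path is blocked at N3.
Path 3: N1 → N3 → N6 ← N5 → N8 ← N4 → N7
  N3 is a chain here and N3 is conditioned on, so the path is blocked at N3.
Since every path is blocked, d-separation holds.

Yes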